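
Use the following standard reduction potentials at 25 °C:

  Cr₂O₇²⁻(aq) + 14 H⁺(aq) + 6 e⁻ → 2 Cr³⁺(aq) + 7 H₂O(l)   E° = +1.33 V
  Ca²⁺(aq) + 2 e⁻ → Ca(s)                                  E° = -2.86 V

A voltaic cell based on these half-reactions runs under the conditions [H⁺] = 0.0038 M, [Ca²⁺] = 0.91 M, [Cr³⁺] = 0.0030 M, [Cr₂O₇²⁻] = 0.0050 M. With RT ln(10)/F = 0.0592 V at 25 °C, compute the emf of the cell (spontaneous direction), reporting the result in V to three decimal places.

Cr₂O₇²⁻/Cr³⁺ is the cathode (higher E°), Ca²⁺/Ca the anode: E°cell = +1.33 − (-2.86) = +4.19 V, n = 6.
Overall: Cr₂O₇²⁻(aq) + 14 H⁺(aq) + 3 Ca(s) → 2 Cr³⁺(aq) + 7 H₂O(l) + 3 Ca²⁺(aq)
Q = [Cr³⁺]^2·[Ca²⁺]^3 / ([Cr₂O₇²⁻]·[H⁺]^14); log Q = 31.015.
E = E° − (0.0592/n) log Q = +4.19 − (0.0592/6)(31.015) = +3.884 V.

+3.884 V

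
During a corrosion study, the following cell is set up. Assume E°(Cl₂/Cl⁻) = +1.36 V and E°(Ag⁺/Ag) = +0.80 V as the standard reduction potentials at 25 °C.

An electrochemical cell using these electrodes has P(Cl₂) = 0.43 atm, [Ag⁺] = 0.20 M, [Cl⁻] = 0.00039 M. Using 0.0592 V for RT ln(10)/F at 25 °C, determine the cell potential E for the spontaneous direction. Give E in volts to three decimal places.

Cl₂/Cl⁻ is the cathode (higher E°), Ag⁺/Ag the anode: E°cell = +1.36 − (+0.80) = +0.56 V, n = 2.
Overall: Cl₂(g) + 2 Ag(s) → 2 Cl⁻(aq) + 2 Ag⁺(aq)
Q = [Cl⁻]^2·[Ag⁺]^2 / (P(Cl₂)); log Q = -7.849.
E = E° − (0.0592/n) log Q = +0.56 − (0.0592/2)(-7.849) = +0.792 V.

+0.792 V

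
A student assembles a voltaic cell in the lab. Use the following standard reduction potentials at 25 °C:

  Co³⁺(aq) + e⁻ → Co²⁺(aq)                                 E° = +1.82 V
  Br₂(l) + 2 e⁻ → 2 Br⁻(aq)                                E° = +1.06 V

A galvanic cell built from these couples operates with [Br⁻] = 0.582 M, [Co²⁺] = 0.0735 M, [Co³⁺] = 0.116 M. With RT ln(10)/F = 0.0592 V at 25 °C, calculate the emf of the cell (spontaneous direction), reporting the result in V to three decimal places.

Co³⁺/Co²⁺ is the cathode (higher E°), Br₂/Br⁻ the anode: E°cell = +1.82 − (+1.06) = +0.76 V, n = 2.
Overall: 2 Co³⁺(aq) + 2 Br⁻(aq) → 2 Co²⁺(aq) + Br₂(l)
Q = [Co²⁺]^2 / ([Co³⁺]^2·[Br⁻]^2); log Q = 0.074.
E = E° − (0.0592/n) log Q = +0.76 − (0.0592/2)(0.074) = +0.758 V.

+0.758 V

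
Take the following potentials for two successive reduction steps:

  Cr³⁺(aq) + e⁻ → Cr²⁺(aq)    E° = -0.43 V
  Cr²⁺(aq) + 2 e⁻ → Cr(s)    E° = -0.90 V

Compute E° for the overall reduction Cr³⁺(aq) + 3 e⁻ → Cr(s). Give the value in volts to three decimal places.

Standard free energies of sequential steps add: ΔG°₃ = ΔG°₁ + ΔG°₂, so n₃E°₃ = n₁E°₁ + n₂E°₂.
E°₃ = (1×-0.43 + 2×-0.90) / 3 = (-2.230) / 3 = -0.743 V.
E° values themselves are not directly additive — weighting by electron count is essential.

-0.743 V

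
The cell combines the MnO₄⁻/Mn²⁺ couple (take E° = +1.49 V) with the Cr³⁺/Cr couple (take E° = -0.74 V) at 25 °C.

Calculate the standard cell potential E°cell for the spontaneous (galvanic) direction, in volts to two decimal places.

+2.23 V

The MnO₄⁻/Mn²⁺ couple has the higher reduction potential, so it is the cathode; Cr³⁺/Cr is oxidised at the anode.
E°cell = E°(cathode) − E°(anode) = (+1.49) − (-0.74) = +2.23 V.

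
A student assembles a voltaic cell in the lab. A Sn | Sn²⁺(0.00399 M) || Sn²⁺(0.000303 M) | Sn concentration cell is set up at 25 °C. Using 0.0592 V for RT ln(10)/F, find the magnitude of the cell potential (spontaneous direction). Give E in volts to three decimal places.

For a concentration cell E°cell = 0. The 0.00399 M side is the cathode (reduction is favoured where [Sn²⁺] is higher).
With n = 2, E = −(0.0592/2) log([Sn²⁺]ₐₙ/[Sn²⁺]꜀ₐₜ) = −(0.0592/2) log(0.000303/0.00399) = −(0.0592/2)(-1.120) = +0.033 V.

+0.033 V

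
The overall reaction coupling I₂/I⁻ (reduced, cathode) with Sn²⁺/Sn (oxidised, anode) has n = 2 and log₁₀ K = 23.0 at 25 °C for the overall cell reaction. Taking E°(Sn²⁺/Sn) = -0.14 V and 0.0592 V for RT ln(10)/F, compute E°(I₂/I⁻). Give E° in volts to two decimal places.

E°cell = (0.0592/n)·log K = (0.0592/2)(23.0) = +0.681 V.
Since I₂/I⁻ is the cathode and Sn²⁺/Sn the anode, E°cell = E°(I₂/I⁻) − E°(Sn²⁺/Sn).
So E°(I₂/I⁻) = E°cell + E°(Sn²⁺/Sn) = +0.681 + (-0.14) = +0.54 V.

+0.54 V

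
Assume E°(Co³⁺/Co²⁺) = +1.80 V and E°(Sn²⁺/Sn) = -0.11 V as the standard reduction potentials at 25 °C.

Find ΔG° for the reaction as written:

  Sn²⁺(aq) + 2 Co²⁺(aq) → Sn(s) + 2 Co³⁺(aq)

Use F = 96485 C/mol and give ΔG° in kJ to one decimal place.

+368.6 kJ

As written, Sn²⁺/Sn is reduced (cathode) and Co³⁺/Co²⁺ is oxidised (anode), so E°cell = (-0.11) − (+1.80) = -1.91 V.
Balancing electrons gives n = 2.
ΔG° = −nFE° = −(2)(96485)(-1.91) = 368,573 J = +368.6 kJ.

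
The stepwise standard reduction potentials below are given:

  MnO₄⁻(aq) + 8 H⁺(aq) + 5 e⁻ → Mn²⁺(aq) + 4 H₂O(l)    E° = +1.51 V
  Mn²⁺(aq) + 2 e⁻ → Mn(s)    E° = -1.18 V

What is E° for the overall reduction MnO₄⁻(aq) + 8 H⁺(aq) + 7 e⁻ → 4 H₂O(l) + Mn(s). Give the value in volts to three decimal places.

Adding the free-energy changes (−nFE°) of the two steps gives −n₃FE°₃ = −n₁FE°₁ − n₂FE°₂.
E°₃ = (5×+1.51 + 2×-1.18) / 7 = (+5.190) / 7 = +0.741 V.
Simply averaging or adding the two E° values would be wrong; the electron-weighted sum is required.

+0.741 V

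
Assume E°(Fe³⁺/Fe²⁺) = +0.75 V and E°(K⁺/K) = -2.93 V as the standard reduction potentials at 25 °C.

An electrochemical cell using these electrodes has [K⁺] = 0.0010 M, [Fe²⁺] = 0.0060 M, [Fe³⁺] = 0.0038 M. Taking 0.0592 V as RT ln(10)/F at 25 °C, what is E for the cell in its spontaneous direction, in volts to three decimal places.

+3.846 V

Fe³⁺/Fe²⁺ is the cathode (higher E°), K⁺/K the anode: E°cell = +0.75 − (-2.93) = +3.68 V, n = 1.
Overall: Fe³⁺(aq) + K(s) → Fe²⁺(aq) + K⁺(aq)
Q = [Fe²⁺]·[K⁺] / ([Fe³⁺]); log Q = -2.802.
E = E° − (0.0592/n) log Q = +3.68 − (0.0592/1)(-2.802) = +3.846 V.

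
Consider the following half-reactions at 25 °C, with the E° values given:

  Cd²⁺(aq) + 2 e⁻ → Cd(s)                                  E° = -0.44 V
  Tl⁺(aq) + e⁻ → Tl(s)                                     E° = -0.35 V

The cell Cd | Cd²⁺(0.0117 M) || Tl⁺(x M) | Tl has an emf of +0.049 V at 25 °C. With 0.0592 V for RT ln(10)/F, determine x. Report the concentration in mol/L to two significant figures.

0.022 M

Tl⁺/Tl is the cathode, Cd²⁺/Cd the anode: E°cell = +0.09 V, n = 2.
Overall reaction: 2 Tl⁺(aq) + Cd(s) → 2 Tl(s) + Cd²⁺(aq); Q = [Cd²⁺]^1/[Tl⁺]^2.
From E = E° − (0.0592/n) log Q: log Q = (E° − E)·n/0.0592 = (+0.09 − (+0.049))·2/0.0592 = 1.3851.
So 2·log[Tl⁺] = 1·log(0.0117) − log Q = -1.9318 − (1.3851) = -3.3169; log[Tl⁺] = -3.3169 / 2 = -1.6584; [Tl⁺] = 10^(-1.6584) ≈ 0.022 M.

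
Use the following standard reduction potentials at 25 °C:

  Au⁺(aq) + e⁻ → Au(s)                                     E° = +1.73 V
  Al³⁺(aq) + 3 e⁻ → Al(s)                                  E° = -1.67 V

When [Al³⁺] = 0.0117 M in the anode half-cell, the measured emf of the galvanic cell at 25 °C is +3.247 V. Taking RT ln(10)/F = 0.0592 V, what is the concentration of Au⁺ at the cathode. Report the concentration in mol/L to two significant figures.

Au⁺/Au is the cathode, Al³⁺/Al the anode: E°cell = +3.40 V, n = 3.
Overall reaction: 3 Au⁺(aq) + Al(s) → 3 Au(s) + Al³⁺(aq); Q = [Al³⁺]^1/[Au⁺]^3.
From E = E° − (0.0592/n) log Q: log Q = (E° − E)·n/0.0592 = (+3.40 − (+3.247))·3/0.0592 = 7.7534.
So 3·log[Au⁺] = 1·log(0.0117) − log Q = -1.9318 − (7.7534) = -9.6852; log[Au⁺] = -9.6852 / 3 = -3.2284; [Au⁺] = 10^(-3.2284) ≈ 0.00059 M.

0.00059 M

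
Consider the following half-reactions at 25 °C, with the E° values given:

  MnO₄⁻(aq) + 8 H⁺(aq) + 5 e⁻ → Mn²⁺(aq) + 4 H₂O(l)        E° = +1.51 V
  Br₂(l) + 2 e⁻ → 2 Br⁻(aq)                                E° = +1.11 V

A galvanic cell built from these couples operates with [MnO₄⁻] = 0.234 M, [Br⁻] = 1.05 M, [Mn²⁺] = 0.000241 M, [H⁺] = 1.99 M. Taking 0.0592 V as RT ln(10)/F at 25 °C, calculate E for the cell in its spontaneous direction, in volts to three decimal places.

MnO₄⁻/Mn²⁺ is the cathode (higher E°), Br₂/Br⁻ the anode: E°cell = +1.51 − (+1.11) = +0.40 V, n = 10.
Overall: 2 MnO₄⁻(aq) + 16 H⁺(aq) + 10 Br⁻(aq) → 2 Mn²⁺(aq) + 8 H₂O(l) + 5 Br₂(l)
Q = [Mn²⁺]^2 / ([MnO₄⁻]^2·[H⁺]^16·[Br⁻]^10); log Q = -10.968.
E = E° − (0.0592/n) log Q = +0.40 − (0.0592/10)(-10.968) = +0.465 V.

+0.465 V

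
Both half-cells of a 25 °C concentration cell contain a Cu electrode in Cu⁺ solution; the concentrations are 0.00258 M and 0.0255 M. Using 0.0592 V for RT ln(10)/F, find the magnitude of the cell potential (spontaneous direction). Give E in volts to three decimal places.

For a concentration cell E°cell = 0. The 0.0255 M side is the cathode (reduction is favoured where [Cu⁺] is higher).
With n = 1, E = −(0.0592/1) log([Cu⁺]ₐₙ/[Cu⁺]꜀ₐₜ) = −(0.0592/1) log(0.00258/0.0255) = −(0.0592/1)(-0.995) = +0.059 V.

+0.059 V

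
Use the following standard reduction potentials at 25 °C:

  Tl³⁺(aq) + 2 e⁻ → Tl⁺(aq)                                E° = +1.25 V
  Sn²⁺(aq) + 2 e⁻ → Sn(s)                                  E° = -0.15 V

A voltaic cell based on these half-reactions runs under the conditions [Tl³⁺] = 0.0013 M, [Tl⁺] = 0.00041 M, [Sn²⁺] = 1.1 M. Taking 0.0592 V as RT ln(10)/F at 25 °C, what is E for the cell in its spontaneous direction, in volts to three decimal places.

Tl³⁺/Tl⁺ is the cathode (higher E°), Sn²⁺/Sn the anode: E°cell = +1.25 − (-0.15) = +1.40 V, n = 2.
Overall: Tl³⁺(aq) + Sn(s) → Tl⁺(aq) + Sn²⁺(aq)
Q = [Tl⁺]·[Sn²⁺] / ([Tl³⁺]); log Q = -0.460.
E = E° − (0.0592/n) log Q = +1.40 − (0.0592/2)(-0.460) = +1.414 V.

+1.414 V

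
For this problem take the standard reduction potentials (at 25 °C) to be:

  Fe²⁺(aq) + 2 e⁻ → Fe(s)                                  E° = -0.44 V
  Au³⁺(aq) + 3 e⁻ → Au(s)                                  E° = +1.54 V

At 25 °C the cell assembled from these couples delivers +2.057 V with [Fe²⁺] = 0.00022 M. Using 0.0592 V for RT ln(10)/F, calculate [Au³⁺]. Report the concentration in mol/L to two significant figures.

0.026 M

Au³⁺/Au is the cathode, Fe²⁺/Fe the anode: E°cell = +1.98 V, n = 6.
Overall reaction: 2 Au³⁺(aq) + 3 Fe(s) → 2 Au(s) + 3 Fe²⁺(aq); Q = [Fe²⁺]^3/[Au³⁺]^2.
From E = E° − (0.0592/n) log Q: log Q = (E° − E)·n/0.0592 = (+1.98 − (+2.057))·6/0.0592 = -7.8041.
So 2·log[Au³⁺] = 3·log(0.00022) − log Q = -10.9727 − (-7.8041) = -3.1686; log[Au³⁺] = -3.1686 / 2 = -1.5843; [Au³⁺] = 10^(-1.5843) ≈ 0.026 M.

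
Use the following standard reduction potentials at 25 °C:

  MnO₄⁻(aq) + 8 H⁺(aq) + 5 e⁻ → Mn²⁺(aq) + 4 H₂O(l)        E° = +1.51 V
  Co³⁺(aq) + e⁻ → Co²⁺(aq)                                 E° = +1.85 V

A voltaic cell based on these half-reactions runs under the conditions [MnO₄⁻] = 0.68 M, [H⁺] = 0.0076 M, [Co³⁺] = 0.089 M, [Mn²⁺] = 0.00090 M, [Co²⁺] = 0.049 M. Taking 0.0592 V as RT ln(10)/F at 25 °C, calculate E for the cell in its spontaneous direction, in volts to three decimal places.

Co³⁺/Co²⁺ is the cathode (higher E°), MnO₄⁻/Mn²⁺ the anode: E°cell = +1.85 − (+1.51) = +0.34 V, n = 5.
Overall: 5 Co³⁺(aq) + Mn²⁺(aq) + 4 H₂O(l) → 5 Co²⁺(aq) + MnO₄⁻(aq) + 8 H⁺(aq)
Q = [Co²⁺]^5·[MnO₄⁻]·[H⁺]^8 / ([Co³⁺]^5·[Mn²⁺]); log Q = -15.371.
E = E° − (0.0592/n) log Q = +0.34 − (0.0592/5)(-15.371) = +0.522 V.

+0.522 V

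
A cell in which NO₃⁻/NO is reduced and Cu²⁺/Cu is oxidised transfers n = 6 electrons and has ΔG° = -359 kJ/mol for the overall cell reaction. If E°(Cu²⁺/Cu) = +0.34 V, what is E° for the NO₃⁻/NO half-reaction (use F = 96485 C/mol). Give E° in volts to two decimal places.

E°cell = −ΔG°/(nF) = −(-359×10³)/((6)(96485)) = +0.620 V.
Since NO₃⁻/NO is the cathode and Cu²⁺/Cu the anode, E°cell = E°(NO₃⁻/NO) − E°(Cu²⁺/Cu).
So E°(NO₃⁻/NO) = E°cell + E°(Cu²⁺/Cu) = +0.620 + (+0.34) = +0.96 V.

+0.96 V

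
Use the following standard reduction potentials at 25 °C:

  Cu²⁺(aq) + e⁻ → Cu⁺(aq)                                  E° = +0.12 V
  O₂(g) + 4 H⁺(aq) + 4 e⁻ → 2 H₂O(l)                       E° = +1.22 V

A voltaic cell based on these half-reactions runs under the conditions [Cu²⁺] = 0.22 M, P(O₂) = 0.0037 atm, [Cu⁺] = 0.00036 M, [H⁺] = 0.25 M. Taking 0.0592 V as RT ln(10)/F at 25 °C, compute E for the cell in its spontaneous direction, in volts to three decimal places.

O₂/H₂O is the cathode (higher E°), Cu²⁺/Cu⁺ the anode: E°cell = +1.22 − (+0.12) = +1.10 V, n = 4.
Overall: O₂(g) + 4 H⁺(aq) + 4 Cu⁺(aq) → 2 H₂O(l) + 4 Cu²⁺(aq)
Q = [Cu²⁺]^4 / (P(O₂)·[H⁺]^4·[Cu⁺]^4); log Q = 15.985.
E = E° − (0.0592/n) log Q = +1.10 − (0.0592/4)(15.985) = +0.863 V.

+0.863 V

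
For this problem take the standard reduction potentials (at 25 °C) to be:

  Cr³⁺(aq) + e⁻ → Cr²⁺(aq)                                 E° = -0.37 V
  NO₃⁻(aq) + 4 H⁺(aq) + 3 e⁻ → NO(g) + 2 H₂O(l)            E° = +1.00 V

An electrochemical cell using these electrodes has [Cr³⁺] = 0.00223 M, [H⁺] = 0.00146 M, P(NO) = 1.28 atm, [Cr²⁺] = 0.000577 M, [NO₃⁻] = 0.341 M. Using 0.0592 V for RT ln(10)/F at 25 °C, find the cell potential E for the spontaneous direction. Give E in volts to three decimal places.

+1.100 V

NO₃⁻/NO is the cathode (higher E°), Cr³⁺/Cr²⁺ the anode: E°cell = +1.00 − (-0.37) = +1.37 V, n = 3.
Overall: NO₃⁻(aq) + 4 H⁺(aq) + 3 Cr²⁺(aq) → NO(g) + 2 H₂O(l) + 3 Cr³⁺(aq)
Q = P(NO)·[Cr³⁺]^3 / ([NO₃⁻]·[H⁺]^4·[Cr²⁺]^3); log Q = 13.678.
E = E° − (0.0592/n) log Q = +1.37 − (0.0592/3)(13.678) = +1.100 V.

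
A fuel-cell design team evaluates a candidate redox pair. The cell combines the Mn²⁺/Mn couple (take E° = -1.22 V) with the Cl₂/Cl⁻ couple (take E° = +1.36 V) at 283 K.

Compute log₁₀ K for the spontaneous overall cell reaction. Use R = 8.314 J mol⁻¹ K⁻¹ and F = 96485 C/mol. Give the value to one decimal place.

91.9

Cathode: Cl₂/Cl⁻; anode: Mn²⁺/Mn. E°cell = (+1.36) − (-1.22) = +2.58 V, with n = 2.
ΔG° = −nFE° = −RT ln K, so ln K = nFE°/(RT) = (2)(96485)(+2.58) / ((8.314)(283)) = 211.599.
log₁₀ K = 211.599 / ln 10 = 91.9.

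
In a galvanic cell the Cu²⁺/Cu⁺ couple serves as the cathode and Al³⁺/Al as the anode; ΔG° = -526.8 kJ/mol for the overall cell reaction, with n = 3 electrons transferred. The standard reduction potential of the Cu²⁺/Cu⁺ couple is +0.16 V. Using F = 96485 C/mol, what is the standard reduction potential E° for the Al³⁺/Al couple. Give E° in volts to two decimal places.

-1.66 V

E°cell = −ΔG°/(nF) = −(-526.8×10³)/((3)(96485)) = +1.820 V.
Since Cu²⁺/Cu⁺ is the cathode and Al³⁺/Al the anode, E°cell = E°(Cu²⁺/Cu⁺) − E°(Al³⁺/Al).
So E°(Al³⁺/Al) = E°(Cu²⁺/Cu⁺) − E°cell = (+0.16) − (+1.820) = -1.66 V.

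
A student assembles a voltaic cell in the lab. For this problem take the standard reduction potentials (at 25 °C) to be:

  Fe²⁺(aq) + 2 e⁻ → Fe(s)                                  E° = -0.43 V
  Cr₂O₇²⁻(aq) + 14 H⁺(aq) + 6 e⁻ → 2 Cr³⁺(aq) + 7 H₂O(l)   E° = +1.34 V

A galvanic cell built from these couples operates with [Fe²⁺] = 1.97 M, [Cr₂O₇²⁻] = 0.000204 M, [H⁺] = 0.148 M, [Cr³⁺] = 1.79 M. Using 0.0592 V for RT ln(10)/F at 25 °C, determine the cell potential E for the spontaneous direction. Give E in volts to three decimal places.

Cr₂O₇²⁻/Cr³⁺ is the cathode (higher E°), Fe²⁺/Fe the anode: E°cell = +1.34 − (-0.43) = +1.77 V, n = 6.
Overall: Cr₂O₇²⁻(aq) + 14 H⁺(aq) + 3 Fe(s) → 2 Cr³⁺(aq) + 7 H₂O(l) + 3 Fe²⁺(aq)
Q = [Cr³⁺]^2·[Fe²⁺]^3 / ([Cr₂O₇²⁻]·[H⁺]^14); log Q = 16.696.
E = E° − (0.0592/n) log Q = +1.77 − (0.0592/6)(16.696) = +1.605 V.

+1.605 V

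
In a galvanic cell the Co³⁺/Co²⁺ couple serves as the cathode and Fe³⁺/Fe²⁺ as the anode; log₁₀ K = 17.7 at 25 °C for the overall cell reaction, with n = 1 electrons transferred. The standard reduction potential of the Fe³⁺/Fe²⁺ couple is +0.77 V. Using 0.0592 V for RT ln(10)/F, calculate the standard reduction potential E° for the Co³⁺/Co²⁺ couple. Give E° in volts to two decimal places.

+1.82 V

E°cell = (0.0592/n)·log K = (0.0592/1)(17.7) = +1.048 V.
Since Co³⁺/Co²⁺ is the cathode and Fe³⁺/Fe²⁺ the anode, E°cell = E°(Co³⁺/Co²⁺) − E°(Fe³⁺/Fe²⁺).
So E°(Co³⁺/Co²⁺) = E°cell + E°(Fe³⁺/Fe²⁺) = +1.048 + (+0.77) = +1.82 V.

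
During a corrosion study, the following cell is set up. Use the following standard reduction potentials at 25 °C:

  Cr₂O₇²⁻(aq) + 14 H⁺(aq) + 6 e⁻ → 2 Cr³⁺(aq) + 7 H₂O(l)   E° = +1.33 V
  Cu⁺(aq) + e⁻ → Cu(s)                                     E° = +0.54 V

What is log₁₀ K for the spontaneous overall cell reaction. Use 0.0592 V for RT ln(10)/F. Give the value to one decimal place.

Cathode: Cr₂O₇²⁻/Cr³⁺; anode: Cu⁺/Cu. E°cell = +0.79 V, n = 6.
log K = nE°cell / 0.0592 = (6)(+0.79) / 0.0592 = 80.1.

80.1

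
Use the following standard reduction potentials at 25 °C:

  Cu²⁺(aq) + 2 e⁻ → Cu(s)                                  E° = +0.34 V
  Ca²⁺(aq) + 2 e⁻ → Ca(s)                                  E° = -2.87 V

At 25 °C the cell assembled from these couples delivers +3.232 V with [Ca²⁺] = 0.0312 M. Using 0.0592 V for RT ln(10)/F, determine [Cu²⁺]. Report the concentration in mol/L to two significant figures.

Cu²⁺/Cu is the cathode, Ca²⁺/Ca the anode: E°cell = +3.21 V, n = 2.
Overall reaction: Cu²⁺(aq) + Ca(s) → Cu(s) + Ca²⁺(aq); Q = [Ca²⁺]^1/[Cu²⁺]^1.
From E = E° − (0.0592/n) log Q: log Q = (E° − E)·n/0.0592 = (+3.21 − (+3.232))·2/0.0592 = -0.7432.
So 1·log[Cu²⁺] = 1·log(0.0312) − log Q = -1.5058 − (-0.7432) = -0.7626; [Cu²⁺] = 10^(-0.7626) ≈ 0.17 M.

0.17 M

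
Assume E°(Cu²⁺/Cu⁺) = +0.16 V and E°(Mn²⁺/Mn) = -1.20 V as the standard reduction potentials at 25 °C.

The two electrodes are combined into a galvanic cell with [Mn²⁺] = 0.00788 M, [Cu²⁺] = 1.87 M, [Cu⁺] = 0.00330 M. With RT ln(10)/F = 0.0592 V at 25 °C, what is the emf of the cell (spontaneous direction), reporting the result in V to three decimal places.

+1.585 V

Cu²⁺/Cu⁺ is the cathode (higher E°), Mn²⁺/Mn the anode: E°cell = +0.16 − (-1.20) = +1.36 V, n = 2.
Overall: 2 Cu²⁺(aq) + Mn(s) → 2 Cu⁺(aq) + Mn²⁺(aq)
Q = [Cu⁺]^2·[Mn²⁺] / ([Cu²⁺]^2); log Q = -7.610.
E = E° − (0.0592/n) log Q = +1.36 − (0.0592/2)(-7.610) = +1.585 V.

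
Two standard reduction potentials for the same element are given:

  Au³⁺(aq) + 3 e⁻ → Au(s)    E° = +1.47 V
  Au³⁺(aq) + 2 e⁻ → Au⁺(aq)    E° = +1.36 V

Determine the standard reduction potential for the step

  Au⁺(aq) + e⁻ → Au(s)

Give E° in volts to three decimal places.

+1.690 V

Sequential free energies add, so n₃E°₃ = n₁E°₁ + n₂E°₂.
With n₃ = 3, and the known step contributing 2×(+1.36) V, the unknown satisfies 1·E° = 3×(+1.47) − 2×(+1.36) = +1.690.
E° = +1.690 / 1 = +1.690 V.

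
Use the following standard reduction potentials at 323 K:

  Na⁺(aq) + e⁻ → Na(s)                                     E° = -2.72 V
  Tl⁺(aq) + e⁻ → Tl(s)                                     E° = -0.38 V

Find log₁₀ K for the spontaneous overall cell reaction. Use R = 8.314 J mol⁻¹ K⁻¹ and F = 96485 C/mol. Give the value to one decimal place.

Cathode: Tl⁺/Tl; anode: Na⁺/Na. E°cell = (-0.38) − (-2.72) = +2.34 V, with n = 1.
ΔG° = −nFE° = −RT ln K, so ln K = nFE°/(RT) = (1)(96485)(+2.34) / ((8.314)(323)) = 84.074.
log₁₀ K = 84.074 / ln 10 = 36.5.

36.5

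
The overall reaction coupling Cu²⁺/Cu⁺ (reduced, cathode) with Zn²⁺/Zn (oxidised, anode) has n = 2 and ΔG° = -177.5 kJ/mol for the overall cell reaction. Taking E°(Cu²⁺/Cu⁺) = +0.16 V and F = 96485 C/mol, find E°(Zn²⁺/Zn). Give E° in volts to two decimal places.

E°cell = −ΔG°/(nF) = −(-177.5×10³)/((2)(96485)) = +0.920 V.
Since Cu²⁺/Cu⁺ is the cathode and Zn²⁺/Zn the anode, E°cell = E°(Cu²⁺/Cu⁺) − E°(Zn²⁺/Zn).
So E°(Zn²⁺/Zn) = E°(Cu²⁺/Cu⁺) − E°cell = (+0.16) − (+0.920) = -0.76 V.

-0.76 V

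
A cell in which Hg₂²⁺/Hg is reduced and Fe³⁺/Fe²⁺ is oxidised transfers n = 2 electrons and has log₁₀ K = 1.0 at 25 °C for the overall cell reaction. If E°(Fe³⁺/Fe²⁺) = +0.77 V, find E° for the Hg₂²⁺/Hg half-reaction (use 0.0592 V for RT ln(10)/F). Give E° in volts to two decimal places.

E°cell = (0.0592/n)·log K = (0.0592/2)(1.0) = +0.030 V.
Since Hg₂²⁺/Hg is the cathode and Fe³⁺/Fe²⁺ the anode, E°cell = E°(Hg₂²⁺/Hg) − E°(Fe³⁺/Fe²⁺).
So E°(Hg₂²⁺/Hg) = E°cell + E°(Fe³⁺/Fe²⁺) = +0.030 + (+0.77) = +0.80 V.

+0.80 V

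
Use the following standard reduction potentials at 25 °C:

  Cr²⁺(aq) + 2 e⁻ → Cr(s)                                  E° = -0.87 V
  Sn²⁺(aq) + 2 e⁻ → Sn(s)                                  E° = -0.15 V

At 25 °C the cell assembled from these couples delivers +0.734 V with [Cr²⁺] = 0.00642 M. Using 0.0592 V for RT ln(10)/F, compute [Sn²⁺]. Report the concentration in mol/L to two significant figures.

0.019 M

Sn²⁺/Sn is the cathode, Cr²⁺/Cr the anode: E°cell = +0.72 V, n = 2.
Overall reaction: Sn²⁺(aq) + Cr(s) → Sn(s) + Cr²⁺(aq); Q = [Cr²⁺]^1/[Sn²⁺]^1.
From E = E° − (0.0592/n) log Q: log Q = (E° − E)·n/0.0592 = (+0.72 − (+0.734))·2/0.0592 = -0.4730.
So 1·log[Sn²⁺] = 1·log(0.00642) − log Q = -2.1925 − (-0.4730) = -1.7195; [Sn²⁺] = 10^(-1.7195) ≈ 0.019 M.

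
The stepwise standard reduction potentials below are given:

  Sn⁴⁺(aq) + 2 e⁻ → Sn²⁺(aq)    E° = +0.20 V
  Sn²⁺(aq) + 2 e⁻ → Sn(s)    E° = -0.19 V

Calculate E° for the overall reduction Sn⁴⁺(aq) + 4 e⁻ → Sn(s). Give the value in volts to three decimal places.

Since ΔG° = −nFE° is additive over sequential reductions, n₃E°₃ = n₁E°₁ + n₂E°₂.
E°₃ = (2×+0.20 + 2×-0.19) / 4 = (+0.020) / 4 = +0.005 V.

+0.005 V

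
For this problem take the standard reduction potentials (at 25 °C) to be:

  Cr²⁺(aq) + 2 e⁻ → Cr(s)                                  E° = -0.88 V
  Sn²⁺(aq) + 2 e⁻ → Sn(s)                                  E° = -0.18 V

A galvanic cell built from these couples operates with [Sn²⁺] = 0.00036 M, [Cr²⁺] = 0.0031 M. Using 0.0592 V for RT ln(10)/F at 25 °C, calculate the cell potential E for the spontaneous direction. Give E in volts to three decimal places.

+0.672 V

Sn²⁺/Sn is the cathode (higher E°), Cr²⁺/Cr the anode: E°cell = -0.18 − (-0.88) = +0.70 V, n = 2.
Overall: Sn²⁺(aq) + Cr(s) → Sn(s) + Cr²⁺(aq)
Q = [Cr²⁺] / ([Sn²⁺]); log Q = 0.935.
E = E° − (0.0592/n) log Q = +0.70 − (0.0592/2)(0.935) = +0.672 V.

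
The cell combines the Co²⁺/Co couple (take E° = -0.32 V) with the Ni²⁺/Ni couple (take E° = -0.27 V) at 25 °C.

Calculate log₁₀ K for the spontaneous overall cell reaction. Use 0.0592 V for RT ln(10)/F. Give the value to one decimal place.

Cathode: Ni²⁺/Ni; anode: Co²⁺/Co. E°cell = +0.05 V, n = 2.
log K = nE°cell / 0.0592 = (2)(+0.05) / 0.0592 = 1.7.

1.7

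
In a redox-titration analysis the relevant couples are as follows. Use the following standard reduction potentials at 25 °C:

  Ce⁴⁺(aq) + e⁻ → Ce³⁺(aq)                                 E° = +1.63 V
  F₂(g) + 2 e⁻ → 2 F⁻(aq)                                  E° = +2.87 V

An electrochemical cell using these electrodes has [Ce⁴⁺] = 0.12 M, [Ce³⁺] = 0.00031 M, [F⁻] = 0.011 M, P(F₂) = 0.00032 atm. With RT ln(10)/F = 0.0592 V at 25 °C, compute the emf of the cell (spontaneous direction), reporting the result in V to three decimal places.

F₂/F⁻ is the cathode (higher E°), Ce⁴⁺/Ce³⁺ the anode: E°cell = +2.87 − (+1.63) = +1.24 V, n = 2.
Overall: F₂(g) + 2 Ce³⁺(aq) → 2 F⁻(aq) + 2 Ce⁴⁺(aq)
Q = [F⁻]^2·[Ce⁴⁺]^2 / (P(F₂)·[Ce³⁺]^2); log Q = 4.753.
E = E° − (0.0592/n) log Q = +1.24 − (0.0592/2)(4.753) = +1.099 V.

+1.099 V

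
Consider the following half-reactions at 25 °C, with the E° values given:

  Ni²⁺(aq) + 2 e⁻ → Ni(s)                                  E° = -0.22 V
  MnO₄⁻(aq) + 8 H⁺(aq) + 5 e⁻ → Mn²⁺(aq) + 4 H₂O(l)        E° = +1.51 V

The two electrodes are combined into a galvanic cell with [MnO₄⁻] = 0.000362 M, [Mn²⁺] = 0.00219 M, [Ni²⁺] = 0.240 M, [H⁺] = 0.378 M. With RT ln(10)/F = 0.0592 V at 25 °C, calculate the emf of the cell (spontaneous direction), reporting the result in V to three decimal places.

+1.699 V

MnO₄⁻/Mn²⁺ is the cathode (higher E°), Ni²⁺/Ni the anode: E°cell = +1.51 − (-0.22) = +1.73 V, n = 10.
Overall: 2 MnO₄⁻(aq) + 16 H⁺(aq) + 5 Ni(s) → 2 Mn²⁺(aq) + 8 H₂O(l) + 5 Ni²⁺(aq)
Q = [Mn²⁺]^2·[Ni²⁺]^5 / ([MnO₄⁻]^2·[H⁺]^16); log Q = 5.225.
E = E° − (0.0592/n) log Q = +1.73 − (0.0592/10)(5.225) = +1.699 V.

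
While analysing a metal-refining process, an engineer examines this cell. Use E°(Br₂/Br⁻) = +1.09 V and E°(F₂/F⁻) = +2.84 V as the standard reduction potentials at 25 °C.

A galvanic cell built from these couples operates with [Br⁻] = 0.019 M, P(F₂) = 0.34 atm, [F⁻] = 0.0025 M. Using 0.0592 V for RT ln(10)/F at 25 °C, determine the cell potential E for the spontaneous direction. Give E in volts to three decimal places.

F₂/F⁻ is the cathode (higher E°), Br₂/Br⁻ the anode: E°cell = +2.84 − (+1.09) = +1.75 V, n = 2.
Overall: F₂(g) + 2 Br⁻(aq) → 2 F⁻(aq) + Br₂(l)
Q = [F⁻]^2 / (P(F₂)·[Br⁻]^2); log Q = -1.293.
E = E° − (0.0592/n) log Q = +1.75 − (0.0592/2)(-1.293) = +1.788 V.

+1.788 V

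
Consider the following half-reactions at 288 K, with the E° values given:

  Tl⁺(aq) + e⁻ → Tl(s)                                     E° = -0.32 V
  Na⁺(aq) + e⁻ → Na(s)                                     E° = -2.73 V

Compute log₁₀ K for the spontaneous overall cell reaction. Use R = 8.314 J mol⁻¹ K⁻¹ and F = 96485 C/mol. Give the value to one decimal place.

42.2

Cathode: Tl⁺/Tl; anode: Na⁺/Na. E°cell = (-0.32) − (-2.73) = +2.41 V, with n = 1.
ΔG° = −nFE° = −RT ln K, so ln K = nFE°/(RT) = (1)(96485)(+2.41) / ((8.314)(288)) = 97.112.
log₁₀ K = 97.112 / ln 10 = 42.2.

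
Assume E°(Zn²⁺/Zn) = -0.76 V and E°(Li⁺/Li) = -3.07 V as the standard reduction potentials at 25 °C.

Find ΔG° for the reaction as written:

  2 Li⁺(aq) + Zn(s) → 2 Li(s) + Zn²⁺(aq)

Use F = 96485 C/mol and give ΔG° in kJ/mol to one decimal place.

As written, Li⁺/Li is reduced (cathode) and Zn²⁺/Zn is oxidised (anode), so E°cell = (-3.07) − (-0.76) = -2.31 V.
Balancing electrons gives n = 2.
ΔG° = −nFE° = −(2)(96485)(-2.31) = 445,761 J = +445.8 kJ/mol.

+445.8 kJ/mol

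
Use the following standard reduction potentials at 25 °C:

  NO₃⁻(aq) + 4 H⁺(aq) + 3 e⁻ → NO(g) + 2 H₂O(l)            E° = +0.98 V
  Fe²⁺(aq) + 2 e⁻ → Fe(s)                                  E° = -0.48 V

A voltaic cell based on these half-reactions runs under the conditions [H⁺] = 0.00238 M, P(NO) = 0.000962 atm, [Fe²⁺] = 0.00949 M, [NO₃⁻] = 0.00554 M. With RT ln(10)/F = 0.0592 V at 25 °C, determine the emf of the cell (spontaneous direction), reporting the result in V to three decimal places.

+1.328 V

NO₃⁻/NO is the cathode (higher E°), Fe²⁺/Fe the anode: E°cell = +0.98 − (-0.48) = +1.46 V, n = 6.
Overall: 2 NO₃⁻(aq) + 8 H⁺(aq) + 3 Fe(s) → 2 NO(g) + 4 H₂O(l) + 3 Fe²⁺(aq)
Q = P(NO)^2·[Fe²⁺]^3 / ([NO₃⁻]^2·[H⁺]^8); log Q = 13.399.
E = E° − (0.0592/n) log Q = +1.46 − (0.0592/6)(13.399) = +1.328 V.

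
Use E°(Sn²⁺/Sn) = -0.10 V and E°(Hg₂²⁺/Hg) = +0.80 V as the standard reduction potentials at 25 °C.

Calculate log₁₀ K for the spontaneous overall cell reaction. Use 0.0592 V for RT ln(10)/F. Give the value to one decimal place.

30.4

Cathode: Hg₂²⁺/Hg; anode: Sn²⁺/Sn. E°cell = +0.90 V, n = 2.
log K = nE°cell / 0.0592 = (2)(+0.90) / 0.0592 = 30.4.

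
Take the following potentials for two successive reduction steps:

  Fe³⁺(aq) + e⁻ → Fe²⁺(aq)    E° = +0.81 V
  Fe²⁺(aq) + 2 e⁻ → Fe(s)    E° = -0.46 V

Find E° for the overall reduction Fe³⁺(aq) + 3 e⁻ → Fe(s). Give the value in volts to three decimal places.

-0.037 V

Since ΔG° = −nFE° is additive over sequential reductions, n₃E°₃ = n₁E°₁ + n₂E°₂.
E°₃ = (1×+0.81 + 2×-0.46) / 3 = (-0.110) / 3 = -0.037 V.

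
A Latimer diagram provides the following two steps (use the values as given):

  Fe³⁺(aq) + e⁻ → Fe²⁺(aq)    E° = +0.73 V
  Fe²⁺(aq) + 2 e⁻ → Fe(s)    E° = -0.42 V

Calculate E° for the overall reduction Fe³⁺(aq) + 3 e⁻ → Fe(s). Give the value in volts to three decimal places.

Standard free energies of sequential steps add: ΔG°₃ = ΔG°₁ + ΔG°₂, so n₃E°₃ = n₁E°₁ + n₂E°₂.
E°₃ = (1×+0.73 + 2×-0.42) / 3 = (-0.110) / 3 = -0.037 V.

-0.037 V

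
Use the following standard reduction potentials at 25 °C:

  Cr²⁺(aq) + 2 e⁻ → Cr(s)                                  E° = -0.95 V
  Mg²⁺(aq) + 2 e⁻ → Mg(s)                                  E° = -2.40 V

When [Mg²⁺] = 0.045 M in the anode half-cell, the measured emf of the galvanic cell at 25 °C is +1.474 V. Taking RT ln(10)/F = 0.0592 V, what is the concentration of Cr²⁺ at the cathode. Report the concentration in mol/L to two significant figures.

Cr²⁺/Cr is the cathode, Mg²⁺/Mg the anode: E°cell = +1.45 V, n = 2.
Overall reaction: Cr²⁺(aq) + Mg(s) → Cr(s) + Mg²⁺(aq); Q = [Mg²⁺]^1/[Cr²⁺]^1.
From E = E° − (0.0592/n) log Q: log Q = (E° − E)·n/0.0592 = (+1.45 − (+1.474))·2/0.0592 = -0.8108.
So 1·log[Cr²⁺] = 1·log(0.045) − log Q = -1.3468 − (-0.8108) = -0.5360; [Cr²⁺] = 10^(-0.5360) ≈ 0.29 M.

0.29 M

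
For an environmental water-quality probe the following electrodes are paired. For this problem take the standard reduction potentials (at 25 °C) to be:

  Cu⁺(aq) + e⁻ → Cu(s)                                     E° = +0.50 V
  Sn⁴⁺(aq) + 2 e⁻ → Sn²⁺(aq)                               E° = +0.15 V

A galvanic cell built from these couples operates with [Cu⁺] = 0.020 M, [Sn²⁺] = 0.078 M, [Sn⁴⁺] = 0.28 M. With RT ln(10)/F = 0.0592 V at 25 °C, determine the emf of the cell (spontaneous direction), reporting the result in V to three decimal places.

Cu⁺/Cu is the cathode (higher E°), Sn⁴⁺/Sn²⁺ the anode: E°cell = +0.50 − (+0.15) = +0.35 V, n = 2.
Overall: 2 Cu⁺(aq) + Sn²⁺(aq) → 2 Cu(s) + Sn⁴⁺(aq)
Q = [Sn⁴⁺] / ([Cu⁺]^2·[Sn²⁺]); log Q = 3.953.
E = E° − (0.0592/n) log Q = +0.35 − (0.0592/2)(3.953) = +0.233 V.

+0.233 V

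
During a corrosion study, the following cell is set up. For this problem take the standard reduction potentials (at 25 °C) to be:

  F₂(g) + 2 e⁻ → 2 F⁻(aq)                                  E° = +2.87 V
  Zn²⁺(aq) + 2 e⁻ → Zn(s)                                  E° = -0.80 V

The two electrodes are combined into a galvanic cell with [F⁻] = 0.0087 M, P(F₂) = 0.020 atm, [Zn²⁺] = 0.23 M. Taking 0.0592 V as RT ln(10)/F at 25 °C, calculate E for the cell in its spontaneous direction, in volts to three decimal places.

+3.761 V

F₂/F⁻ is the cathode (higher E°), Zn²⁺/Zn the anode: E°cell = +2.87 − (-0.80) = +3.67 V, n = 2.
Overall: F₂(g) + Zn(s) → 2 F⁻(aq) + Zn²⁺(aq)
Q = [F⁻]^2·[Zn²⁺] / (P(F₂)); log Q = -3.060.
E = E° − (0.0592/n) log Q = +3.67 − (0.0592/2)(-3.060) = +3.761 V.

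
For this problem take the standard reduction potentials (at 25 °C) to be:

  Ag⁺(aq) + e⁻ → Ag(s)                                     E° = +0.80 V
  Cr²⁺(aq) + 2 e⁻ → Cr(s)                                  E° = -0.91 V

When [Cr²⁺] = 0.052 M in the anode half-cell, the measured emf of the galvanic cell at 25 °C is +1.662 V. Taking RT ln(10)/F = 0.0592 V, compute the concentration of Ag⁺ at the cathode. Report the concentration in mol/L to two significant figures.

Ag⁺/Ag is the cathode, Cr²⁺/Cr the anode: E°cell = +1.71 V, n = 2.
Overall reaction: 2 Ag⁺(aq) + Cr(s) → 2 Ag(s) + Cr²⁺(aq); Q = [Cr²⁺]^1/[Ag⁺]^2.
From E = E° − (0.0592/n) log Q: log Q = (E° − E)·n/0.0592 = (+1.71 − (+1.662))·2/0.0592 = 1.6216.
So 2·log[Ag⁺] = 1·log(0.052) − log Q = -1.2840 − (1.6216) = -2.9056; log[Ag⁺] = -2.9056 / 2 = -1.4528; [Ag⁺] = 10^(-1.4528) ≈ 0.035 M.

0.035 M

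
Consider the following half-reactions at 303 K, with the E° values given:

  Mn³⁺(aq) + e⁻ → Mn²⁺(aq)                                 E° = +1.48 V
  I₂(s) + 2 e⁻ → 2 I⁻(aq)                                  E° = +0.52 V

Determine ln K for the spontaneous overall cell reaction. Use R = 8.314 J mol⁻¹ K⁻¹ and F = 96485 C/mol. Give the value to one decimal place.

Cathode: Mn³⁺/Mn²⁺; anode: I₂/I⁻. E°cell = (+1.48) − (+0.52) = +0.96 V, with n = 2.
ΔG° = −nFE° = −RT ln K, so ln K = nFE°/(RT) = (2)(96485)(+0.96) / ((8.314)(303)) = 73.537.

73.5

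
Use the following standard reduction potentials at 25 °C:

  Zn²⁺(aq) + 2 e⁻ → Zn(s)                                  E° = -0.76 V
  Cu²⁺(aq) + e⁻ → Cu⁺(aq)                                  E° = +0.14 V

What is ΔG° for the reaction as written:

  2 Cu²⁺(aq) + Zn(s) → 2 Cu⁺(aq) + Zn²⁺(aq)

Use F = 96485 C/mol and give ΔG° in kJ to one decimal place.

As written, Cu²⁺/Cu⁺ is reduced (cathode) and Zn²⁺/Zn is oxidised (anode), so E°cell = (+0.14) − (-0.76) = +0.90 V.
Balancing electrons gives n = 2.
ΔG° = −nFE° = −(2)(96485)(+0.90) = -173,673 J = -173.7 kJ.

-173.7 kJ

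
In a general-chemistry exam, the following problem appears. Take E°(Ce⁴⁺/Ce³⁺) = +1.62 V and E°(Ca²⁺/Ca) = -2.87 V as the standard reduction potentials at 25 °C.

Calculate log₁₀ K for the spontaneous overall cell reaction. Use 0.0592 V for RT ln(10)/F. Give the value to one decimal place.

Cathode: Ce⁴⁺/Ce³⁺; anode: Ca²⁺/Ca. E°cell = +4.49 V, n = 2.
log K = nE°cell / 0.0592 = (2)(+4.49) / 0.0592 = 151.7.

151.7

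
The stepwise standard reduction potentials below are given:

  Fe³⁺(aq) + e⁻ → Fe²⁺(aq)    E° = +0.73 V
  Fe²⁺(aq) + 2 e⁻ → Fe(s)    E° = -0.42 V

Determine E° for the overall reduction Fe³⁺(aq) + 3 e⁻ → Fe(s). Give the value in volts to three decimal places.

Adding the free-energy changes (−nFE°) of the two steps gives −n₃FE°₃ = −n₁FE°₁ − n₂FE°₂.
E°₃ = (1×+0.73 + 2×-0.42) / 3 = (-0.110) / 3 = -0.037 V.

-0.037 V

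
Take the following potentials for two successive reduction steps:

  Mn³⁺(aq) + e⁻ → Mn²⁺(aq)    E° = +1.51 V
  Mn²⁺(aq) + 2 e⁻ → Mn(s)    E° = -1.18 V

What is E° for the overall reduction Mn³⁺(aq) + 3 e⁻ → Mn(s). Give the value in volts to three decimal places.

-0.283 V

Standard free energies of sequential steps add: ΔG°₃ = ΔG°₁ + ΔG°₂, so n₃E°₃ = n₁E°₁ + n₂E°₂.
E°₃ = (1×+1.51 + 2×-1.18) / 3 = (-0.850) / 3 = -0.283 V.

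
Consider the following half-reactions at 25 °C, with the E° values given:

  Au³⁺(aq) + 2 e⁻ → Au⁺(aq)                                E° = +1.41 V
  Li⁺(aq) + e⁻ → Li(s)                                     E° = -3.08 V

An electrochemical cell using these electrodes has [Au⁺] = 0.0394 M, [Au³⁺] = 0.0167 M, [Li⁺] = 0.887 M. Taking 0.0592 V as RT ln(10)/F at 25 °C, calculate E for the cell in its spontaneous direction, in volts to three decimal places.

+4.482 V

Au³⁺/Au⁺ is the cathode (higher E°), Li⁺/Li the anode: E°cell = +1.41 − (-3.08) = +4.49 V, n = 2.
Overall: Au³⁺(aq) + 2 Li(s) → Au⁺(aq) + 2 Li⁺(aq)
Q = [Au⁺]·[Li⁺]^2 / ([Au³⁺]); log Q = 0.269.
E = E° − (0.0592/n) log Q = +4.49 − (0.0592/2)(0.269) = +4.482 V.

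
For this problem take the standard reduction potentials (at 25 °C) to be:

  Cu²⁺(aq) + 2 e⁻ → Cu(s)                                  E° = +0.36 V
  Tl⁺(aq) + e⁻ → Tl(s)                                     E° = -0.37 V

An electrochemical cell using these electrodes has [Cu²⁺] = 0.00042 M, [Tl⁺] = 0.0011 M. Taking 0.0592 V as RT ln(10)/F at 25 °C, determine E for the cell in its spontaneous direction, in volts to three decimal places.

Cu²⁺/Cu is the cathode (higher E°), Tl⁺/Tl the anode: E°cell = +0.36 − (-0.37) = +0.73 V, n = 2.
Overall: Cu²⁺(aq) + 2 Tl(s) → Cu(s) + 2 Tl⁺(aq)
Q = [Tl⁺]^2 / ([Cu²⁺]); log Q = -2.540.
E = E° − (0.0592/n) log Q = +0.73 − (0.0592/2)(-2.540) = +0.805 V.

+0.805 V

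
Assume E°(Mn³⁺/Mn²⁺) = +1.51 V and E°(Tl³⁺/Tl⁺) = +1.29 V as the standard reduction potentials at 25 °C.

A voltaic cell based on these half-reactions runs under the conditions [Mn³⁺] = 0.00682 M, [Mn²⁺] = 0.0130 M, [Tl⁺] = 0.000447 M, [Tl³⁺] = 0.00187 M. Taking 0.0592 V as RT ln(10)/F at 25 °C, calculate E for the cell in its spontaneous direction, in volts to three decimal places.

+0.185 V

Mn³⁺/Mn²⁺ is the cathode (higher E°), Tl³⁺/Tl⁺ the anode: E°cell = +1.51 − (+1.29) = +0.22 V, n = 2.
Overall: 2 Mn³⁺(aq) + Tl⁺(aq) → 2 Mn²⁺(aq) + Tl³⁺(aq)
Q = [Mn²⁺]^2·[Tl³⁺] / ([Mn³⁺]^2·[Tl⁺]); log Q = 1.182.
E = E° − (0.0592/n) log Q = +0.22 − (0.0592/2)(1.182) = +0.185 V.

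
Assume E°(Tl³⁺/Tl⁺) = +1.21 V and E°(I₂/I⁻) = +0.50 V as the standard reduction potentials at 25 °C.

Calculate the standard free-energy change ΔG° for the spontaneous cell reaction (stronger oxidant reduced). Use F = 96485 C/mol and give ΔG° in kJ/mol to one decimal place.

Tl³⁺/Tl⁺ (E° = +1.21 V) is the cathode; I₂/I⁻ (E° = +0.50 V) is the anode, so E°cell = +0.71 V.
Balancing electrons gives n = 2 (lcm of 2 and 2).
ΔG° = −nFE° = −(2)(96485)(+0.71) = -137,009 J = -137.0 kJ/mol.

-137.0 kJ/mol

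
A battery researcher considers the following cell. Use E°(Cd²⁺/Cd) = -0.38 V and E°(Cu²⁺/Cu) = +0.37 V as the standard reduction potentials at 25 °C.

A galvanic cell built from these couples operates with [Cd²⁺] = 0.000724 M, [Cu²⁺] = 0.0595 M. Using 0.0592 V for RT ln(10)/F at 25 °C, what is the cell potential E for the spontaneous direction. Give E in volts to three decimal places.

Cu²⁺/Cu is the cathode (higher E°), Cd²⁺/Cd the anode: E°cell = +0.37 − (-0.38) = +0.75 V, n = 2.
Overall: Cu²⁺(aq) + Cd(s) → Cu(s) + Cd²⁺(aq)
Q = [Cd²⁺] / ([Cu²⁺]); log Q = -1.915.
E = E° − (0.0592/n) log Q = +0.75 − (0.0592/2)(-1.915) = +0.807 V.

+0.807 V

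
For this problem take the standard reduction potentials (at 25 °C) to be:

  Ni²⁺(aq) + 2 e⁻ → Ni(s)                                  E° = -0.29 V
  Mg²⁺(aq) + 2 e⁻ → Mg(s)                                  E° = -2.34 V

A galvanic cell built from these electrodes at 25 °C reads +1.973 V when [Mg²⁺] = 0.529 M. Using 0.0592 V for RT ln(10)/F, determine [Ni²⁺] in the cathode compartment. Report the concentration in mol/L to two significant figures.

Ni²⁺/Ni is the cathode, Mg²⁺/Mg the anode: E°cell = +2.05 V, n = 2.
Overall reaction: Ni²⁺(aq) + Mg(s) → Ni(s) + Mg²⁺(aq); Q = [Mg²⁺]^1/[Ni²⁺]^1.
From E = E° − (0.0592/n) log Q: log Q = (E° − E)·n/0.0592 = (+2.05 − (+1.973))·2/0.0592 = 2.6014.
So 1·log[Ni²⁺] = 1·log(0.529) − log Q = -0.2765 − (2.6014) = -2.8779; [Ni²⁺] = 10^(-2.8779) ≈ 0.0013 M.

0.0013 M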